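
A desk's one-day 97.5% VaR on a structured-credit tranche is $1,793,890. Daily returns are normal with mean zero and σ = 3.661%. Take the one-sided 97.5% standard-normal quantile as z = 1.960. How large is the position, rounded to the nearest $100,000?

VaR as a fraction of value: z·σ = 1.960 × 3.661% = 7.17556%.
Position = $1,793,890 / 0.0717556 = $25,000,000.

$25,000,000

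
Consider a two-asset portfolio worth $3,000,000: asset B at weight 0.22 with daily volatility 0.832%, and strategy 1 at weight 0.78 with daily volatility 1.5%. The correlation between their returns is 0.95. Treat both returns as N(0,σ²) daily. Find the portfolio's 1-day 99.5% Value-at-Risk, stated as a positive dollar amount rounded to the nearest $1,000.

σ_p² = 0.22²·0.832² + 0.78²·1.5² + 2·0.95·0.22·0.78·0.832·1.5 = 1.8093 (%²).
σ_p = √1.8093 = 1.345%.
At 99.5%, z = 2.576.
VaR = 2.576 × 1.345% = 3.465%; on $3,000,000 that is $103,950.

$104,000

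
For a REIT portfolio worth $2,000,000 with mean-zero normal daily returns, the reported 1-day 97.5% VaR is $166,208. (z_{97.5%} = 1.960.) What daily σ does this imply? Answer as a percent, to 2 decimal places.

VaR as a fraction: $166,208 / $2,000,000 = 8.310%.
σ = VaR / z = 8.310% / 1.960 = 4.240%.

4.24%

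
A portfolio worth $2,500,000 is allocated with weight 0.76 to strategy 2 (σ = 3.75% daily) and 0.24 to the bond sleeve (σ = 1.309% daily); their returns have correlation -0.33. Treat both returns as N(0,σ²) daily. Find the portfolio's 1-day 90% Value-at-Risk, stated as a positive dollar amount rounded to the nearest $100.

$88,500

σ_p² = 0.76²·3.75² + 0.24²·1.309² + 2·-0.33·0.76·0.24·3.75·1.309 = 7.6303 (%²).
σ_p = √7.6303 = 2.762%.
At 90%, z = 1.282.
VaR = 1.282 × 2.762% = 3.541%; on $2,500,000 that is $88,525.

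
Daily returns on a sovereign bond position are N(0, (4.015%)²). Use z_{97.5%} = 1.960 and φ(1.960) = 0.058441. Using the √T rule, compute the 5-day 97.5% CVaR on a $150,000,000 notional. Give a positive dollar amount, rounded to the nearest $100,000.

σ_{5d} = 4.015% × √5 = 8.978%.
ES multiplier = φ(z)/(1−α) = 0.058441/0.025 = 2.338.
ES = 8.978% × 2.338 = 20.991%; on $150,000,000: $31,486,500.

$31,500,000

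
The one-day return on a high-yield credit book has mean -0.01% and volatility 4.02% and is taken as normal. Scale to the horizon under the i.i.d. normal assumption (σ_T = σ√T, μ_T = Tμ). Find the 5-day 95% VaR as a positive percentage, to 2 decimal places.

At 95%, z = 1.645.
σ_{5d} = 4.02% × √5 = 8.989%; μ_{5d} = 5 × -0.01% = -0.050%.
VaR = −(-0.050%) + 1.645 × 8.989% = 14.837%.

14.84%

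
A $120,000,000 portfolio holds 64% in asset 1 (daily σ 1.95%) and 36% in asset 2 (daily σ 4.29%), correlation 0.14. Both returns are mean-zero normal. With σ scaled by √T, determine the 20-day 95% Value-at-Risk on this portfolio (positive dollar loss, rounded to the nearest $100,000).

$18,700,000

σ_p = √(0.64²·1.95² + 0.36²·4.29² + 2·0.14·0.64·0.36·1.95·4.29) = 2.117%.
σ_{20d} = 2.117% × √20 = 9.468%.
z(95%) = 1.645.
VaR = 1.645 × 9.468% = 15.575%; on $120,000,000 that is $18,690,000.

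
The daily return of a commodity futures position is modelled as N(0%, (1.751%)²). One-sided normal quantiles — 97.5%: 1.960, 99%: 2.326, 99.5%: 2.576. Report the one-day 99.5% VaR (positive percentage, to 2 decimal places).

VaR = z·σ = 2.576 × 1.751% = 4.511%.

4.51%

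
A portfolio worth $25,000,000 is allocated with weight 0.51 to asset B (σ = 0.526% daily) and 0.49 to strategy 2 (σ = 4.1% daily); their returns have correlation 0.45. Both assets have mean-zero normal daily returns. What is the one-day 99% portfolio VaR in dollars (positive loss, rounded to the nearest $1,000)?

σ_p² = 0.51²·0.526² + 0.49²·4.1² + 2·0.45·0.51·0.49·0.526·4.1 = 4.5931 (%²).
σ_p = √4.5931 = 2.143%.
At 99%, z = 2.326.
VaR = 2.326 × 2.143% = 4.985%; on $25,000,000 that is $1,246,250.

$1,246,000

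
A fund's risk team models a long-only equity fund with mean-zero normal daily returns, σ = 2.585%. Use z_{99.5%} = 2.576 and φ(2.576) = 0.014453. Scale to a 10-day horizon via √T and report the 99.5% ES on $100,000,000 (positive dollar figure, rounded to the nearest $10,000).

σ_{10d} = 2.585% × √10 = 8.174%.
ES multiplier = φ(z)/(1−α) = 0.014453/0.005 = 2.891.
ES = 8.174% × 2.891 = 23.631%; on $100,000,000: $23,631,000.

$23,630,000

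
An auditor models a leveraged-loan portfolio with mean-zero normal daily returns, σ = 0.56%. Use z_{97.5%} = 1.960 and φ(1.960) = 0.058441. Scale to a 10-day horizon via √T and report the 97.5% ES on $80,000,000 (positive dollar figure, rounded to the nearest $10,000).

$3,310,000

σ_{10d} = 0.56% × √10 = 1.771%.
ES multiplier = φ(z)/(1−α) = 0.058441/0.025 = 2.338.
ES = 1.771% × 2.338 = 4.141%; on $80,000,000: $3,312,800.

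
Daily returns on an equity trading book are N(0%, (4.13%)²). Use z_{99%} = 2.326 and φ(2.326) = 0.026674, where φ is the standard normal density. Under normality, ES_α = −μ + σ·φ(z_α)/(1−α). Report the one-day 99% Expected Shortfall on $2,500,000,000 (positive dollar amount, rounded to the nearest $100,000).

$275,400,000

Tail multiplier: φ(z)/(1−α) = 0.026674 / 0.01 = 2.667.
ES = 4.13% × 2.667 = 11.015%.
On $2,500,000,000: 0.11015 × $2,500,000,000 = $275,375,000.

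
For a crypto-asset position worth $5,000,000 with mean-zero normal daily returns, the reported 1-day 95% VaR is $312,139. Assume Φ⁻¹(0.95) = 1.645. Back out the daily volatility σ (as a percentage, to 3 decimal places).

3.795%

VaR as a fraction: $312,139 / $5,000,000 = 6.243%.
σ = VaR / z = 6.243% / 1.645 = 3.795%.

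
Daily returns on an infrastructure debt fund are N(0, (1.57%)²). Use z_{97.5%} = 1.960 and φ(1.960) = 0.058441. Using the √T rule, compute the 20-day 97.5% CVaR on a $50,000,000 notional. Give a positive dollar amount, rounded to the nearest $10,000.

σ_{20d} = 1.57% × √20 = 7.021%.
ES multiplier = φ(z)/(1−α) = 0.058441/0.025 = 2.338.
ES = 7.021% × 2.338 = 16.415%; on $50,000,000: $8,207,500.

$8,210,000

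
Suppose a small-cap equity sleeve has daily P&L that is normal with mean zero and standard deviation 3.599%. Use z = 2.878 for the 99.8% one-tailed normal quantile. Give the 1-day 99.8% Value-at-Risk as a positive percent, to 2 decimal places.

10.36%

VaR = z·σ = 2.878 × 3.599% = 10.358%.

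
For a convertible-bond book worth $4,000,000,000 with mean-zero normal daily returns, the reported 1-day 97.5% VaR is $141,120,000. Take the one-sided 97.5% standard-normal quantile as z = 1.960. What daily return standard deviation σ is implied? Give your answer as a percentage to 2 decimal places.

VaR as a fraction: $141,120,000 / $4,000,000,000 = 3.528%.
σ = VaR / z = 3.528% / 1.960 = 1.800%.

1.80%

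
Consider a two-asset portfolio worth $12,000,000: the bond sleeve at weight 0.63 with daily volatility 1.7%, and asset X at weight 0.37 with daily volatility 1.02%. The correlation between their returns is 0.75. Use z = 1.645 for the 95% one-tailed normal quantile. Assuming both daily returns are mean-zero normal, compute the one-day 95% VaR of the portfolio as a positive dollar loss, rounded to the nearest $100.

σ_p² = 0.63²·1.7² + 0.37²·1.02² + 2·0.75·0.63·0.37·1.7·1.02 = 1.8958 (%²).
σ_p = √1.8958 = 1.377%.
VaR = 1.645 × 1.377% = 2.265%; on $12,000,000 that is $271,800.

$271,800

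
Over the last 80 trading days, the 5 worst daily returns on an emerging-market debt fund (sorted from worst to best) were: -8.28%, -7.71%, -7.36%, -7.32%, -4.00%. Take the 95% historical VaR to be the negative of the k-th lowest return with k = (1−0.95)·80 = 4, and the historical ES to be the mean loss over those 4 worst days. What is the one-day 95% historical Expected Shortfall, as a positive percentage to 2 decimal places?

The 4 worst returns sum to -30.67%.
ES = −(-30.67%) / 4 = 7.6675% ≈ 7.67%.

7.67%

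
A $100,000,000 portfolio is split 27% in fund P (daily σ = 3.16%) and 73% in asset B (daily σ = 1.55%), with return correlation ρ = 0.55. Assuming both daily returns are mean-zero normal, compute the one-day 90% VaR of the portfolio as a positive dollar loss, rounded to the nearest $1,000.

σ_p² = 0.27²·3.16² + 0.73²·1.55² + 2·0.55·0.27·0.73·3.16·1.55 = 3.0702 (%²).
σ_p = √3.0702 = 1.752%.
At 90%, z = 1.282.
VaR = 1.282 × 1.752% = 2.246%; on $100,000,000 that is $2,246,000.

$2,246,000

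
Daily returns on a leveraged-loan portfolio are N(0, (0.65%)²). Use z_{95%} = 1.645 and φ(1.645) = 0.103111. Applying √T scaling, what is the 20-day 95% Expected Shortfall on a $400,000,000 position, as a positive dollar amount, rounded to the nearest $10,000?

$23,980,000

σ_{20d} = 0.65% × √20 = 2.907%.
ES multiplier = φ(z)/(1−α) = 0.103111/0.05 = 2.062.
ES = 2.907% × 2.062 = 5.994%; on $400,000,000: $23,976,000.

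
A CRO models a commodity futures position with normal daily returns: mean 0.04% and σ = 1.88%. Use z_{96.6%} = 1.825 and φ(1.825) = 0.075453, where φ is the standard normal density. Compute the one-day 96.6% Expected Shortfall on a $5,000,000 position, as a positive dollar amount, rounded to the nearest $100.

Tail multiplier: φ(z)/(1−α) = 0.075453 / 0.034 = 2.219.
ES = −(0.04%) + 1.88% × 2.219 = 4.132%.
On $5,000,000: 0.04132 × $5,000,000 = $206,600.

$206,600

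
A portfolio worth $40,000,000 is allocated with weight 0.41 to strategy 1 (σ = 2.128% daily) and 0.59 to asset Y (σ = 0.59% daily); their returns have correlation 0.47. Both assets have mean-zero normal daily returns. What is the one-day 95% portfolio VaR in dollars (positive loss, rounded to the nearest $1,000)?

σ_p² = 0.41²·2.128² + 0.59²·0.59² + 2·0.47·0.41·0.59·2.128·0.59 = 1.1679 (%²).
σ_p = √1.1679 = 1.081%.
At 95%, z = 1.645.
VaR = 1.645 × 1.081% = 1.778%; on $40,000,000 that is $711,200.

$711,000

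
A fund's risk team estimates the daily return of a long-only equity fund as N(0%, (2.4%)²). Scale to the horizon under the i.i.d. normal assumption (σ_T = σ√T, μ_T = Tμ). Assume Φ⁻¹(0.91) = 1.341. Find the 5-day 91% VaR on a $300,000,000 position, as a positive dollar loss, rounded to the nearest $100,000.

σ_{5d} = 2.4% × √5 = 5.367%.
VaR = 1.341 × 5.367% = 7.197%.
On $300,000,000: 0.07197 × $300,000,000 = $21,591,000.

$21,600,000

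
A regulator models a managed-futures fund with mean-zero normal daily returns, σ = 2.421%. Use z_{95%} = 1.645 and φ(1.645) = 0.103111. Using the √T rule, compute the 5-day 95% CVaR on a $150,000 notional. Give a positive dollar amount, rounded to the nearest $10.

$16,750

σ_{5d} = 2.421% × √5 = 5.414%.
ES multiplier = φ(z)/(1−α) = 0.103111/0.05 = 2.062.
ES = 5.414% × 2.062 = 11.164%; on $150,000: $16,746.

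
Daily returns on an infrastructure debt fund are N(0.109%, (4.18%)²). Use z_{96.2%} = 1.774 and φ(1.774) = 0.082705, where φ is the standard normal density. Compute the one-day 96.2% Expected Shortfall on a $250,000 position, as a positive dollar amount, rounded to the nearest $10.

Tail multiplier: φ(z)/(1−α) = 0.082705 / 0.038 = 2.176.
ES = −(0.109%) + 4.18% × 2.176 = 8.987%.
On $250,000: 0.08987 × $250,000 = $22,468.

$22,470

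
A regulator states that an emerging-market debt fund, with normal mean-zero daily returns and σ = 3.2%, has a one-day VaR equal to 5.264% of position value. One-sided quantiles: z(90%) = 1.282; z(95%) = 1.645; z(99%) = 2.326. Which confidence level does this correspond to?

95%

Implied z = VaR/σ = 5.264 / 3.2 = 1.645.
This matches z(95%) = 1.645.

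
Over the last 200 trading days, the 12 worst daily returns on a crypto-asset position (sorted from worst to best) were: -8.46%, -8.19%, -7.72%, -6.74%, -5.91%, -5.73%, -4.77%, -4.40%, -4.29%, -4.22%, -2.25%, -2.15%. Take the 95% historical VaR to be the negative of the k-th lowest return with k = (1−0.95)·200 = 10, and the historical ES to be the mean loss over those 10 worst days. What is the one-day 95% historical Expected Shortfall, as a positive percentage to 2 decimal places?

The 10 worst returns sum to -60.43%.
ES = −(-60.43%) / 10 = 6.043% ≈ 6.04%.

6.04%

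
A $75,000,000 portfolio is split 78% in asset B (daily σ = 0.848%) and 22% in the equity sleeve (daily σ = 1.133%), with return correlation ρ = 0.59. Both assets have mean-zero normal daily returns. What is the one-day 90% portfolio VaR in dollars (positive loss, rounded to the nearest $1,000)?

σ_p² = 0.78²·0.848² + 0.22²·1.133² + 2·0.59·0.78·0.22·0.848·1.133 = 0.6942 (%²).
σ_p = √0.6942 = 0.833%.
At 90%, z = 1.282.
VaR = 1.282 × 0.833% = 1.068%; on $75,000,000 that is $801,000.

$801,000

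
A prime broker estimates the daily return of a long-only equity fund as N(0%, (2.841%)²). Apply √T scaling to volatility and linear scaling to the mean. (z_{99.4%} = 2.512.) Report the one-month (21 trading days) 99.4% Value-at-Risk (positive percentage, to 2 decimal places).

32.70%

σ_{21d} = 2.841% × √21 = 13.019%.
VaR = 2.512 × 13.019% = 32.704%.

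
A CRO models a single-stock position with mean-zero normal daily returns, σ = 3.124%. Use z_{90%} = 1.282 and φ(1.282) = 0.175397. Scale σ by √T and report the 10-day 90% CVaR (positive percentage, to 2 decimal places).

17.33%

σ_{10d} = 3.124% × √10 = 9.879%.
ES multiplier = φ(z)/(1−α) = 0.175397/0.1 = 1.754.
ES = 9.879% × 1.754 = 17.328%.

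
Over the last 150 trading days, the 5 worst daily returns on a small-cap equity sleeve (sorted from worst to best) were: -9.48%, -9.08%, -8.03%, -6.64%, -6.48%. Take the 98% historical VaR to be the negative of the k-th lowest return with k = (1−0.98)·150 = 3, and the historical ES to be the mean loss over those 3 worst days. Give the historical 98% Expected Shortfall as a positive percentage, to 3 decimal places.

8.863%

The 3 worst returns sum to -26.59%.
ES = −(-26.59%) / 3 = 8.8633…% ≈ 8.863%.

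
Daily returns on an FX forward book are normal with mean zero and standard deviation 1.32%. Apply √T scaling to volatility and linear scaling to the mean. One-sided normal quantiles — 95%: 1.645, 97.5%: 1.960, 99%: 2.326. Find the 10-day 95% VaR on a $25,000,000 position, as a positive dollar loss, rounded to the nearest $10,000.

σ_{10d} = 1.32% × √10 = 4.174%.
VaR = 1.645 × 4.174% = 6.866%.
On $25,000,000: 0.06866 × $25,000,000 = $1,716,500.

$1,720,000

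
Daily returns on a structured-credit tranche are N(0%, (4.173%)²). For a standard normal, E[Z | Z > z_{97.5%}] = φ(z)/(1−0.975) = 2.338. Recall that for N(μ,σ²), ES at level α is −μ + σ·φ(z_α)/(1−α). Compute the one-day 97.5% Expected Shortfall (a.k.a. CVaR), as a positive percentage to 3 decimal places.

9.756%

ES = 4.173% × 2.338 = 9.756%.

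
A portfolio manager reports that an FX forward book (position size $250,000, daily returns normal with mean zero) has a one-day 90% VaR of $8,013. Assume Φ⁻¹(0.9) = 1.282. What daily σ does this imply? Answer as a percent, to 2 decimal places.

2.50%

VaR as a fraction: $8,013 / $250,000 = 3.205%.
σ = VaR / z = 3.205% / 1.282 = 2.500%.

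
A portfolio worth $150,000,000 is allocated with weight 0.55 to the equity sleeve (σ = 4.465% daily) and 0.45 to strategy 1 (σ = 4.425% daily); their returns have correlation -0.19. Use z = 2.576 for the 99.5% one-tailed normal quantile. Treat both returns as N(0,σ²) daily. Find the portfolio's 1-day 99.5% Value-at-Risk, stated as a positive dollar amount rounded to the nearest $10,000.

$11,020,000

σ_p² = 0.55²·4.465² + 0.45²·4.425² + 2·-0.19·0.55·0.45·4.465·4.425 = 8.1376 (%²).
σ_p = √8.1376 = 2.853%.
VaR = 2.576 × 2.853% = 7.349%; on $150,000,000 that is $11,023,500.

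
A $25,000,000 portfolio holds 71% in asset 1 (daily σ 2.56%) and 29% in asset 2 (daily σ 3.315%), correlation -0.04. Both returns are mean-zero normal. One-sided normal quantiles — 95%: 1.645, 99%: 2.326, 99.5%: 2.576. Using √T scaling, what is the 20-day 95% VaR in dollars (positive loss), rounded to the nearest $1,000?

$3,719,000

σ_p = √(0.71²·2.56² + 0.29²·3.315² + 2·-0.04·0.71·0.29·2.56·3.315) = 2.022%.
σ_{20d} = 2.022% × √20 = 9.043%.
VaR = 1.645 × 9.043% = 14.876%; on $25,000,000 that is $3,719,000.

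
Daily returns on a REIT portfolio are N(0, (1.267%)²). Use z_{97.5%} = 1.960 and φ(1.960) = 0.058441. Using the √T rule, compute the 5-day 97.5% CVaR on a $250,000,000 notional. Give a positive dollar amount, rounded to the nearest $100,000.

σ_{5d} = 1.267% × √5 = 2.833%.
ES multiplier = φ(z)/(1−α) = 0.058441/0.025 = 2.338.
ES = 2.833% × 2.338 = 6.624%; on $250,000,000: $16,560,000.

$16,600,000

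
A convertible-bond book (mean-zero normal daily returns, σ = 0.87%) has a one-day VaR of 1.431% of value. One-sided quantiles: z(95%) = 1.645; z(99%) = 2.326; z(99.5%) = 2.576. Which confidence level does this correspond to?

Implied z = VaR/σ = 1.431 / 0.87 = 1.645.
This matches z(95%) = 1.645.

95%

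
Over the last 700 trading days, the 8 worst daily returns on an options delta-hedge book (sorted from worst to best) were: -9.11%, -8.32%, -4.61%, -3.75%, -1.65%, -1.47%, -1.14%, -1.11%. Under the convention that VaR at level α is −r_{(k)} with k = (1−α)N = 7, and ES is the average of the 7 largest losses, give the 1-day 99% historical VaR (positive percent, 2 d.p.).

k = 7; the 7th lowest return is -1.14%, so VaR = 1.14%.

1.14%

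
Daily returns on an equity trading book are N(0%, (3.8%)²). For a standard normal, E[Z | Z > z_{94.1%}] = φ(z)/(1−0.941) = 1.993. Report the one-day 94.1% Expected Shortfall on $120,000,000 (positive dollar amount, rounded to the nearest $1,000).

ES = 3.8% × 1.993 = 7.573%.
On $120,000,000: 0.07573 × $120,000,000 = $9,087,600.

$9,088,000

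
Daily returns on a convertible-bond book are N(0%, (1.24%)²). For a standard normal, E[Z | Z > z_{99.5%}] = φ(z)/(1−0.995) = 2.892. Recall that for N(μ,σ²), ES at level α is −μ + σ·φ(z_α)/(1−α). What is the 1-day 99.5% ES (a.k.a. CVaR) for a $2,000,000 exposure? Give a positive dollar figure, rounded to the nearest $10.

ES = 1.24% × 2.892 = 3.586%.
On $2,000,000: 0.03586 × $2,000,000 = $71,720.

$71,720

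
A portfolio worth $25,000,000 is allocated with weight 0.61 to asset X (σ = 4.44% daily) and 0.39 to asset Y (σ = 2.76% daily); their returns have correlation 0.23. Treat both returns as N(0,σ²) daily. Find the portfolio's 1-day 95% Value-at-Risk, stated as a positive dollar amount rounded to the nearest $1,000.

σ_p² = 0.61²·4.44² + 0.39²·2.76² + 2·0.23·0.61·0.39·4.44·2.76 = 9.8351 (%²).
σ_p = √9.8351 = 3.136%.
At 95%, z = 1.645.
VaR = 1.645 × 3.136% = 5.159%; on $25,000,000 that is $1,289,750.

$1,290,000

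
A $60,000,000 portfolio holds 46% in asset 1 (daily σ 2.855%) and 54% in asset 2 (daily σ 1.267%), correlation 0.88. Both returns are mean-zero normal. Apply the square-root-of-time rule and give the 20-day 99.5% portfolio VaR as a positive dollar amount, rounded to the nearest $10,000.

$13,430,000

σ_p = √(0.46²·2.855² + 0.54²·1.267² + 2·0.88·0.46·0.54·2.855·1.267) = 1.943%.
σ_{20d} = 1.943% × √20 = 8.689%.
z(99.5%) = 2.576.
VaR = 2.576 × 8.689% = 22.383%; on $60,000,000 that is $13,429,800.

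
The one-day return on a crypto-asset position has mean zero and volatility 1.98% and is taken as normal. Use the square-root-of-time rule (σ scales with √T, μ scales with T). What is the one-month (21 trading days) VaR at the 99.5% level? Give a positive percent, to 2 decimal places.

At 99.5%, z = 2.576.
σ_{21d} = 1.98% × √21 = 9.073%.
VaR = 2.576 × 9.073% = 23.372%.

23.37%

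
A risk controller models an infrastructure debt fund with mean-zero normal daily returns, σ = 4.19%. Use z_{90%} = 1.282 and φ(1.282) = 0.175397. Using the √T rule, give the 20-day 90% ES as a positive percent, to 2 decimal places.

σ_{20d} = 4.19% × √20 = 18.738%.
ES multiplier = φ(z)/(1−α) = 0.175397/0.1 = 1.754.
ES = 18.738% × 1.754 = 32.866%.

32.87%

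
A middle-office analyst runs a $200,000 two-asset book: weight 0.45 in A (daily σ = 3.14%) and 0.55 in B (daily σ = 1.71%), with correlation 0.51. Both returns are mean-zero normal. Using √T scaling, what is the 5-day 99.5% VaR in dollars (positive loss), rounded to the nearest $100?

σ_p = √(0.45²·3.14² + 0.55²·1.71² + 2·0.51·0.45·0.55·3.14·1.71) = 2.058%.
σ_{5d} = 2.058% × √5 = 4.602%.
z(99.5%) = 2.576.
VaR = 2.576 × 4.602% = 11.855%; on $200,000 that is $23,710.

$23,700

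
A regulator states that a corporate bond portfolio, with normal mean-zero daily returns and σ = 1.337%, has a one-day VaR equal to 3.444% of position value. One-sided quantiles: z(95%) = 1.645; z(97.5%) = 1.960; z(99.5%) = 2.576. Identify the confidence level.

99.5%

Implied z = VaR/σ = 3.444 / 1.337 = 2.576.
This matches z(99.5%) = 2.576.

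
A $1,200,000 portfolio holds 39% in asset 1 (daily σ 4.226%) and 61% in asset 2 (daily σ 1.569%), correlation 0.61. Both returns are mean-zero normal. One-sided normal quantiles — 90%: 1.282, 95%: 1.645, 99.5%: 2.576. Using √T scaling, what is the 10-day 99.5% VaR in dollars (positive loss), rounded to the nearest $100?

σ_p = √(0.39²·4.226² + 0.61²·1.569² + 2·0.61·0.39·0.61·4.226·1.569) = 2.357%.
σ_{10d} = 2.357% × √10 = 7.453%.
VaR = 2.576 × 7.453% = 19.199%; on $1,200,000 that is $230,388.

$230,400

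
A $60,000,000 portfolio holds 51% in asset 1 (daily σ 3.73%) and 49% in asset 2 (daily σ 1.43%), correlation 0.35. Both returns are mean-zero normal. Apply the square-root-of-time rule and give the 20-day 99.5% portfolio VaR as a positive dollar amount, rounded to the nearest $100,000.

σ_p = √(0.51²·3.73² + 0.49²·1.43² + 2·0.35·0.51·0.49·3.73·1.43) = 2.246%.
σ_{20d} = 2.246% × √20 = 10.044%.
z(99.5%) = 2.576.
VaR = 2.576 × 10.044% = 25.873%; on $60,000,000 that is $15,523,800.

$15,500,000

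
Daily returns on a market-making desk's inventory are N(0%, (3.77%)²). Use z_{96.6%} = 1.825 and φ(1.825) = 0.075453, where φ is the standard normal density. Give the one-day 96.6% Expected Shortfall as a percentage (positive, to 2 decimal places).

Tail multiplier: φ(z)/(1−α) = 0.075453 / 0.034 = 2.219.
ES = 3.77% × 2.219 = 8.366%.

8.37%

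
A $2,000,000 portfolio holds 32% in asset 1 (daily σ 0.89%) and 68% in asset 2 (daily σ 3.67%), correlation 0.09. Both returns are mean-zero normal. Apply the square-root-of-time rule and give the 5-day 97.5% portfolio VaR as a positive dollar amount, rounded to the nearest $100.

σ_p = √(0.32²·0.89² + 0.68²·3.67² + 2·0.09·0.32·0.68·0.89·3.67) = 2.537%.
σ_{5d} = 2.537% × √5 = 5.673%.
z(97.5%) = 1.960.
VaR = 1.960 × 5.673% = 11.119%; on $2,000,000 that is $222,380.

$222,400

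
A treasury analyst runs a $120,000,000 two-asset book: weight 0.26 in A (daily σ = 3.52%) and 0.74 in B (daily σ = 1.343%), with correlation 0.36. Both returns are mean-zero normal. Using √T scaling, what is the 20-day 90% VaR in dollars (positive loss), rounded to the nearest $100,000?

$10,800,000

σ_p = √(0.26²·3.52² + 0.74²·1.343² + 2·0.36·0.26·0.74·3.52·1.343) = 1.575%.
σ_{20d} = 1.575% × √20 = 7.044%.
z(90%) = 1.282.
VaR = 1.282 × 7.044% = 9.030%; on $120,000,000 that is $10,836,000.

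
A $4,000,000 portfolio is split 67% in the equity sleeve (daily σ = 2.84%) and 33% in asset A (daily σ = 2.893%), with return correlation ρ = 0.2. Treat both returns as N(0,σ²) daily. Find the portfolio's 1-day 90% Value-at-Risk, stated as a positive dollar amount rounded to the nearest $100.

$117,600

σ_p² = 0.67²·2.84² + 0.33²·2.893² + 2·0.2·0.67·0.33·2.84·2.893 = 5.2587 (%²).
σ_p = √5.2587 = 2.293%.
At 90%, z = 1.282.
VaR = 1.282 × 2.293% = 2.940%; on $4,000,000 that is $117,600.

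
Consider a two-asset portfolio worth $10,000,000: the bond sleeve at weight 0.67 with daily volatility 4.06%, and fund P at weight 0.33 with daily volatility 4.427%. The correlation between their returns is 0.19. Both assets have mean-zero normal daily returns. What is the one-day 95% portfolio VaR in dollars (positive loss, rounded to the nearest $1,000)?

σ_p² = 0.67²·4.06² + 0.33²·4.427² + 2·0.19·0.67·0.33·4.06·4.427 = 11.0439 (%²).
σ_p = √11.0439 = 3.323%.
At 95%, z = 1.645.
VaR = 1.645 × 3.323% = 5.466%; on $10,000,000 that is $546,600.

$547,000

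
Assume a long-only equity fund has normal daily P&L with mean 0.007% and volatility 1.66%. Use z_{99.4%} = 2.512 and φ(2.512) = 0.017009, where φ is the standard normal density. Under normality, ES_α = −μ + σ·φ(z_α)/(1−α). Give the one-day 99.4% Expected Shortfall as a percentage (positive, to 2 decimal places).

Tail multiplier: φ(z)/(1−α) = 0.017009 / 0.006 = 2.835.
ES = −(0.007%) + 1.66% × 2.835 = 4.699%.

4.70%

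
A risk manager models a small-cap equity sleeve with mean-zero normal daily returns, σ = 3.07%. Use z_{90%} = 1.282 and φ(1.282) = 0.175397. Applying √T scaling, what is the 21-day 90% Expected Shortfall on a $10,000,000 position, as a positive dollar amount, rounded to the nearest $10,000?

σ_{21d} = 3.07% × √21 = 14.069%.
ES multiplier = φ(z)/(1−α) = 0.175397/0.1 = 1.754.
ES = 14.069% × 1.754 = 24.677%; on $10,000,000: $2,467,700.

$2,470,000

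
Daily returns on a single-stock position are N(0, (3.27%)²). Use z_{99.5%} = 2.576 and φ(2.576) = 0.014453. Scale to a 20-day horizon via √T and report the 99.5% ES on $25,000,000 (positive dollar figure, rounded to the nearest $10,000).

$10,570,000

σ_{20d} = 3.27% × √20 = 14.624%.
ES multiplier = φ(z)/(1−α) = 0.014453/0.005 = 2.891.
ES = 14.624% × 2.891 = 42.278%; on $25,000,000: $10,569,500.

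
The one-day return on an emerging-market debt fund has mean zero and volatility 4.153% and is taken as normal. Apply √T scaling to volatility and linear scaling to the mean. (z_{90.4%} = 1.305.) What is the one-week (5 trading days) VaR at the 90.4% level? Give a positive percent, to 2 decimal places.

12.12%

σ_{5d} = 4.153% × √5 = 9.286%.
VaR = 1.305 × 9.286% = 12.118%.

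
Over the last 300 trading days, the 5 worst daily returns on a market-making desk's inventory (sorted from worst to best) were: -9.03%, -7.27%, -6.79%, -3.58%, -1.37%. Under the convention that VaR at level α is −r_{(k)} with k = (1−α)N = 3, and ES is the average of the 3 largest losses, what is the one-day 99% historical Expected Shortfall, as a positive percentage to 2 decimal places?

The 3 worst returns sum to -23.09%.
ES = −(-23.09%) / 3 = 7.6966…% ≈ 7.70%.

7.70%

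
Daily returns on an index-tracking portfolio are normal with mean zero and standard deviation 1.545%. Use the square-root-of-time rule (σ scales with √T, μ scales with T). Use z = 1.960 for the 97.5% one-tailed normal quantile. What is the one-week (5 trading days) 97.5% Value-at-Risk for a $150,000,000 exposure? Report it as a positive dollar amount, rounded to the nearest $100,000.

$10,200,000

σ_{5d} = 1.545% × √5 = 3.455%.
VaR = 1.960 × 3.455% = 6.772%.
On $150,000,000: 0.06772 × $150,000,000 = $10,158,000.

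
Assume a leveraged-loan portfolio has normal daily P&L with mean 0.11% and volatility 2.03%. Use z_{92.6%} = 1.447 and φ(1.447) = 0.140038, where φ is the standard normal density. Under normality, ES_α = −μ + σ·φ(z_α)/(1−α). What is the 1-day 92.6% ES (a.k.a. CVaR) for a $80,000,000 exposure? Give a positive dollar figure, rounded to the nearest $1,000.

Tail multiplier: φ(z)/(1−α) = 0.140038 / 0.074 = 1.892.
ES = −(0.11%) + 2.03% × 1.892 = 3.731%.
On $80,000,000: 0.03731 × $80,000,000 = $2,984,800.

$2,985,000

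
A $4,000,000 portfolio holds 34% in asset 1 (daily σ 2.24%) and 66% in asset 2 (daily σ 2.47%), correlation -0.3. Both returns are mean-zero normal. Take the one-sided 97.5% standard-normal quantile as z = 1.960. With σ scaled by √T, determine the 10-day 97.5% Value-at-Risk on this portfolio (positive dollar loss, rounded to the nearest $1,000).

σ_p = √(0.34²·2.24² + 0.66²·2.47² + 2·-0.3·0.34·0.66·2.24·2.47) = 1.579%.
σ_{10d} = 1.579% × √10 = 4.993%.
VaR = 1.960 × 4.993% = 9.786%; on $4,000,000 that is $391,440.

$391,000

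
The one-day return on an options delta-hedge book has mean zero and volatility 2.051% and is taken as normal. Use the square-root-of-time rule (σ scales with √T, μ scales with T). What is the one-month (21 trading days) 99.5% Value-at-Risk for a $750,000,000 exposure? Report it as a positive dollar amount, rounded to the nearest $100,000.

$181,600,000

At 99.5%, z = 2.576.
σ_{21d} = 2.051% × √21 = 9.399%.
VaR = 2.576 × 9.399% = 24.212%.
On $750,000,000: 0.24212 × $750,000,000 = $181,590,000.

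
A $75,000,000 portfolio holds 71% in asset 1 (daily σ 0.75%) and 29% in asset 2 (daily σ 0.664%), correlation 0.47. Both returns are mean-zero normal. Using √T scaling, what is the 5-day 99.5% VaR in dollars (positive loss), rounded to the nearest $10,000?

σ_p = √(0.71²·0.75² + 0.29²·0.664² + 2·0.47·0.71·0.29·0.75·0.664) = 0.646%.
σ_{5d} = 0.646% × √5 = 1.444%.
z(99.5%) = 2.576.
VaR = 2.576 × 1.444% = 3.720%; on $75,000,000 that is $2,790,000.

$2,790,000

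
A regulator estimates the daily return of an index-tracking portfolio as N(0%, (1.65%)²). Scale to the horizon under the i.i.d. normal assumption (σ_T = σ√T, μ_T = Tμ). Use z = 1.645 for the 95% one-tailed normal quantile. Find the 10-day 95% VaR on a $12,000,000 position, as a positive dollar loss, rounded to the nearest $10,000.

σ_{10d} = 1.65% × √10 = 5.218%.
VaR = 1.645 × 5.218% = 8.584%.
On $12,000,000: 0.08584 × $12,000,000 = $1,030,080.

$1,030,000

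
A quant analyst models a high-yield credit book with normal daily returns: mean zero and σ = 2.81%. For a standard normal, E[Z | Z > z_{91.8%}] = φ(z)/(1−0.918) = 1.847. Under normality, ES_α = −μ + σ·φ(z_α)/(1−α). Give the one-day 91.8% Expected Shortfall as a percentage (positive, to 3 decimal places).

ES = 2.81% × 1.847 = 5.190%.

5.190%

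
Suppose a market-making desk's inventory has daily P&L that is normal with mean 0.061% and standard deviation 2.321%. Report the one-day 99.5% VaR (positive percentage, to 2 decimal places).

At 99.5% one-sided, z = 2.576.
VaR = −μ + z·σ = −(0.061%) + 2.576 × 2.321% = 5.918%.

5.92%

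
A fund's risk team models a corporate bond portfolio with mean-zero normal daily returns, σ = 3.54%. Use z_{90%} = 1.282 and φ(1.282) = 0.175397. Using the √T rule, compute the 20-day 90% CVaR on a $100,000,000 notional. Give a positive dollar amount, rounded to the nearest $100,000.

$27,800,000

σ_{20d} = 3.54% × √20 = 15.831%.
ES multiplier = φ(z)/(1−α) = 0.175397/0.1 = 1.754.
ES = 15.831% × 1.754 = 27.768%; on $100,000,000: $27,768,000.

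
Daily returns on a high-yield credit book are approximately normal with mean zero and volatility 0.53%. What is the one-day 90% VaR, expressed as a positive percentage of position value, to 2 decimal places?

At 90% one-sided, z = 1.282.
VaR = z·σ = 1.282 × 0.53% = 0.679%.

0.68%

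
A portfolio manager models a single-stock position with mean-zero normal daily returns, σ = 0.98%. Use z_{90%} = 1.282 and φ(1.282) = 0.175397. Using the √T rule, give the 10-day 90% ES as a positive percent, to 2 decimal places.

5.44%

σ_{10d} = 0.98% × √10 = 3.099%.
ES multiplier = φ(z)/(1−α) = 0.175397/0.1 = 1.754.
ES = 3.099% × 1.754 = 5.436%.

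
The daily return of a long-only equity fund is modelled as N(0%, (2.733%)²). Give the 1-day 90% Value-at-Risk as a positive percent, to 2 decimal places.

At 90% one-sided, z = 1.282.
VaR = z·σ = 1.282 × 2.733% = 3.504%.

3.50%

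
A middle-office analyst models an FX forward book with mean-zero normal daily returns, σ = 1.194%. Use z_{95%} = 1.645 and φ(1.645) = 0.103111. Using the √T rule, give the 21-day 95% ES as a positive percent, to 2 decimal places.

11.28%

σ_{21d} = 1.194% × √21 = 5.472%.
ES multiplier = φ(z)/(1−α) = 0.103111/0.05 = 2.062.
ES = 5.472% × 2.062 = 11.283%.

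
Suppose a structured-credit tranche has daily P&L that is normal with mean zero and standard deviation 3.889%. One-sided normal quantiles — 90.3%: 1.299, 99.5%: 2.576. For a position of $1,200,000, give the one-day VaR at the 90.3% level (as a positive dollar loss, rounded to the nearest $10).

VaR = z·σ = 1.299 × 3.889% = 5.052%.
On $1,200,000: 0.05052 × $1,200,000 = $60,624.

$60,620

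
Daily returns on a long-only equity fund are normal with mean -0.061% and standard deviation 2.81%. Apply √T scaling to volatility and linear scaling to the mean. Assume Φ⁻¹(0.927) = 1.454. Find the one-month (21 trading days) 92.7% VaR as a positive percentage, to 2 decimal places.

20.00%

σ_{21d} = 2.81% × √21 = 12.877%; μ_{21d} = 21 × -0.061% = -1.281%.
VaR = −(-1.281%) + 1.454 × 12.877% = 20.004%.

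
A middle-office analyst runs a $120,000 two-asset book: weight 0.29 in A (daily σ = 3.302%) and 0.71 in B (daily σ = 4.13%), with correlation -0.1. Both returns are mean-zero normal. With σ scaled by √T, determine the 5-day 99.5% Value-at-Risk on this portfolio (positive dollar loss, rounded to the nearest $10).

σ_p = √(0.29²·3.302² + 0.71²·4.13² + 2·-0.1·0.29·0.71·3.302·4.13) = 2.992%.
σ_{5d} = 2.992% × √5 = 6.690%.
z(99.5%) = 2.576.
VaR = 2.576 × 6.690% = 17.233%; on $120,000 that is $20,680.

$20,680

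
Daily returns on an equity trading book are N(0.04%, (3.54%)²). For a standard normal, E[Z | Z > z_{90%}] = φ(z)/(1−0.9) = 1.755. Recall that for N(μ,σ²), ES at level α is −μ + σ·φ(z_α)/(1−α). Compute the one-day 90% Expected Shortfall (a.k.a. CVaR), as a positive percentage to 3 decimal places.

ES = −(0.04%) + 3.54% × 1.755 = 6.173%.

6.173%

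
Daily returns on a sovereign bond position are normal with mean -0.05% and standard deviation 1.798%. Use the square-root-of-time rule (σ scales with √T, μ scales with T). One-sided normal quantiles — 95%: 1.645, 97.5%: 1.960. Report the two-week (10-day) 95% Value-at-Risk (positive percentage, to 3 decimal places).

σ_{10d} = 1.798% × √10 = 5.686%; μ_{10d} = 10 × -0.05% = -0.500%.
VaR = −(-0.500%) + 1.645 × 5.686% = 9.853%.

9.853%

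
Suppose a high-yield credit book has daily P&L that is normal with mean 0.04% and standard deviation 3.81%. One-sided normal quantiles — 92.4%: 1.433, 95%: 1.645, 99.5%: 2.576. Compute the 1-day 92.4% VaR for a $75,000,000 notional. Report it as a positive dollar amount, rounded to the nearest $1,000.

VaR = −μ + z·σ = −(0.04%) + 1.433 × 3.81% = 5.420%.
On $75,000,000: 0.05420 × $75,000,000 = $4,065,000.

$4,065,000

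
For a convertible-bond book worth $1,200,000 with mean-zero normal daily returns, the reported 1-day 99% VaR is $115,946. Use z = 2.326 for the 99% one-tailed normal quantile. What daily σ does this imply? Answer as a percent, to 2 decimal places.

VaR as a fraction: $115,946 / $1,200,000 = 9.662%.
σ = VaR / z = 9.662% / 2.326 = 4.154%.

4.15%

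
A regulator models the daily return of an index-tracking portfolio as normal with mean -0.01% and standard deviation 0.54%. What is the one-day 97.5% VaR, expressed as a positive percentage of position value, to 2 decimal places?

At 97.5% one-sided, z = 1.960.
VaR = −μ + z·σ = −(-0.01%) + 1.960 × 0.54% = 1.068%.

1.07%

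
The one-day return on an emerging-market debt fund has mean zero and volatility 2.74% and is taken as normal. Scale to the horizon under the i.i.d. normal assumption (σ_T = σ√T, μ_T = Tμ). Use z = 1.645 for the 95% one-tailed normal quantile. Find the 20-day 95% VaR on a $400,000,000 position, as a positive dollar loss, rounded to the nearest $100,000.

σ_{20d} = 2.74% × √20 = 12.254%.
VaR = 1.645 × 12.254% = 20.158%.
On $400,000,000: 0.20158 × $400,000,000 = $80,632,000.

$80,600,000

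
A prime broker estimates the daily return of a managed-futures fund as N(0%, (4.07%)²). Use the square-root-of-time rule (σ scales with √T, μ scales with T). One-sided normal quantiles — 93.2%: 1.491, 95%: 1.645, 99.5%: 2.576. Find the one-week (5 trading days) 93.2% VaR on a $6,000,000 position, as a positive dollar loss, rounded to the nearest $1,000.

σ_{5d} = 4.07% × √5 = 9.101%.
VaR = 1.491 × 9.101% = 13.570%.
On $6,000,000: 0.13570 × $6,000,000 = $814,200.

$814,000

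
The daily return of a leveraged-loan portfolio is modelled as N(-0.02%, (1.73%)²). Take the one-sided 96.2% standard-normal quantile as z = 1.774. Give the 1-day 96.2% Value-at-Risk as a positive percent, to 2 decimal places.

VaR = −μ + z·σ = −(-0.02%) + 1.774 × 1.73% = 3.089%.

3.09%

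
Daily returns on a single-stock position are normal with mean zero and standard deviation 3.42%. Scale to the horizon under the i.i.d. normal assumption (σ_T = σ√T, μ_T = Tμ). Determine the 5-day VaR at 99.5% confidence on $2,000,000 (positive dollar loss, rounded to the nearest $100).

At 99.5%, z = 2.576.
σ_{5d} = 3.42% × √5 = 7.647%.
VaR = 2.576 × 7.647% = 19.699%.
On $2,000,000: 0.19699 × $2,000,000 = $393,980.

$394,000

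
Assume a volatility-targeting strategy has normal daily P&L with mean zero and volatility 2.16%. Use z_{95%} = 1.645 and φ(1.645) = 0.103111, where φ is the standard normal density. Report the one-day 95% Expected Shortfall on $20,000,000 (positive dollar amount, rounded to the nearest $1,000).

Tail multiplier: φ(z)/(1−α) = 0.103111 / 0.05 = 2.062.
ES = 2.16% × 2.062 = 4.454%.
On $20,000,000: 0.04454 × $20,000,000 = $890,800.

$891,000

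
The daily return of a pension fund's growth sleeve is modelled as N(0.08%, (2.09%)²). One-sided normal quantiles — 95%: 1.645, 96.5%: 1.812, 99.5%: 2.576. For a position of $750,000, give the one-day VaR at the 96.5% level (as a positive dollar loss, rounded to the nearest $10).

$27,800

VaR = −μ + z·σ = −(0.08%) + 1.812 × 2.09% = 3.707%.
On $750,000: 0.03707 × $750,000 = $27,802.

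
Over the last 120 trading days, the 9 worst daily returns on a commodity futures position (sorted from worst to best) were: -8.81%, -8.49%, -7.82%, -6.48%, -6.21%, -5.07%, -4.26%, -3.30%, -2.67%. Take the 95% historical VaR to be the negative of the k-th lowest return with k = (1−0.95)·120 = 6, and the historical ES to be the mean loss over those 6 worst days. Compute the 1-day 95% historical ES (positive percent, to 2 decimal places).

7.15%

The 6 worst returns sum to -42.88%.
ES = −(-42.88%) / 6 = 7.1466…% ≈ 7.15%.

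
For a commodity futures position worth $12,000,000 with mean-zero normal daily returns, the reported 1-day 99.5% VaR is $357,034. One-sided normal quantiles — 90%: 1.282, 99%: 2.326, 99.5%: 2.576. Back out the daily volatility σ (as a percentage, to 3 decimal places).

VaR as a fraction: $357,034 / $12,000,000 = 2.975%.
σ = VaR / z = 2.975% / 2.576 = 1.155%.

1.155%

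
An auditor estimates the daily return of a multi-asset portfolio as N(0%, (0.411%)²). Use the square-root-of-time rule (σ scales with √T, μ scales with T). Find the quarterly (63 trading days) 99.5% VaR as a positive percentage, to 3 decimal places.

8.403%

At 99.5%, z = 2.576.
σ_{63d} = 0.411% × √63 = 3.262%.
VaR = 2.576 × 3.262% = 8.403%.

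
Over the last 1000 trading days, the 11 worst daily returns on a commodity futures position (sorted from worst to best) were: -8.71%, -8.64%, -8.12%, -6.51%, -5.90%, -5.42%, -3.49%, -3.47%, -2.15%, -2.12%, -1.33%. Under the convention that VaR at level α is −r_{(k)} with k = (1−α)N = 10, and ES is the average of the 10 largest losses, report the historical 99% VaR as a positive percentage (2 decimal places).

2.12%

k = 10; the 10th lowest return is -2.12%, so VaR = 2.12%.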